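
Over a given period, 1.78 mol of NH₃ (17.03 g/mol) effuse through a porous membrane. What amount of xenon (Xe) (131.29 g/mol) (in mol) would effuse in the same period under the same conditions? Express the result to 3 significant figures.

0.641 mol

Using Graham's law: rate_Xe/rate_NH₃ = √(M_NH₃/M_Xe) = √(17.03/131.29) = √0.1297 = 0.3602.
So the amount for Xe is 1.78 × 0.3602 = 0.641 mol.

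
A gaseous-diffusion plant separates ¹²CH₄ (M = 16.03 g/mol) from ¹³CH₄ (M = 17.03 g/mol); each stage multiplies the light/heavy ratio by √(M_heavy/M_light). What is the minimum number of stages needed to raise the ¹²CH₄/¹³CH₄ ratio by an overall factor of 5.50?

Single-stage factor α = √(17.03/16.03), so ln α = ½ ln(1.06238) = 0.03026.
Need α^N ≥ 5.50 ⇒ N ≥ ln(5.50) / ln α = 1.705 / 0.03026 = 56.34.
So at least 57 stages are needed.

57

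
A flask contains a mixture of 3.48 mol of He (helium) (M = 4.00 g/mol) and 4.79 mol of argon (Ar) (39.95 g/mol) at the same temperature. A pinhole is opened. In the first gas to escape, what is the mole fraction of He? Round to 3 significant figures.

0.697

Each component's effusion rate ∝ (its partial pressure)·(1/√M) ∝ n_i/√M_i.
x_He(eff) = (n_He/√M_He) / (n_He/√M_He + n_Ar/√M_Ar)
= (3.48/√4.00) / (3.48/√4.00 + 4.79/√39.95) = 1.740/(1.740 + 0.7578) = 0.697.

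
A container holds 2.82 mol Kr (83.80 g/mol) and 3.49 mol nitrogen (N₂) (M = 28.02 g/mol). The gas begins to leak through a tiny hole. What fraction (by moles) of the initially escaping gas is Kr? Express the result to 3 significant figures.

Rate_i ∝ x_i/√M_i (Graham's law weighted by mole fraction), so the effusate composition follows n_i/√M_i.
Mole fraction of Kr in the effusate = (n_Kr/√M_Kr) / (n_Kr/√M_Kr + n_N₂/√M_N₂)
= (2.82/√83.80) / (2.82/√83.80 + 3.49/√28.02) = 0.3081/(0.3081 + 0.6593) = 0.318.

0.318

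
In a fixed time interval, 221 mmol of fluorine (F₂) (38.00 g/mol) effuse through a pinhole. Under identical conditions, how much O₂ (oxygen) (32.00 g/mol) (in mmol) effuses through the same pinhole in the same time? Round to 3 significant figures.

241 mmol

Graham's law gives rate_O₂/rate_F₂ = √(M_F₂/M_O₂) = √(38.00/32.00) = √1.188 = 1.090.
So the amount for O₂ is 221 × 1.090 = 241 mmol.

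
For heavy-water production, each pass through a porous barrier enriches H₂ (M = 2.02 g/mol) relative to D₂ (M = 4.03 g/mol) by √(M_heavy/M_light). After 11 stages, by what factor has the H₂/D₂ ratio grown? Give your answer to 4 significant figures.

Overall factor = α^11 with α = √(4.03/2.02), i.e. (4.03/2.02)^(11/2).
= 1.99505^(11/2) = 44.64.

44.64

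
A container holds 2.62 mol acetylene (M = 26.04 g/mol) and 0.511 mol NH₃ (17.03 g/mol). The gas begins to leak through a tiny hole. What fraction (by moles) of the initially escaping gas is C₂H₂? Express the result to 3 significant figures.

0.806

Each component's effusion rate ∝ (its partial pressure)·(1/√M) ∝ n_i/√M_i.
Mole fraction of C₂H₂ in the effusate = (n_C₂H₂/√M_C₂H₂) / (n_C₂H₂/√M_C₂H₂ + n_NH₃/√M_NH₃)
= (2.62/√26.04) / (2.62/√26.04 + 0.511/√17.03) = 0.5134/(0.5134 + 0.1238) = 0.806.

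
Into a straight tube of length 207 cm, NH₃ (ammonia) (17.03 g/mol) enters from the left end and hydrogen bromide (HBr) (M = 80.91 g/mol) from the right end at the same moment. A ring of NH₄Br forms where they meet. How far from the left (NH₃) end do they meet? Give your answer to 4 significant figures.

The fronts meet when d_NH₃ + d_HBr = L with d_NH₃/d_HBr = √(M_HBr/M_NH₃) (Graham's law). Here √(M_HBr/M_NH₃) = √(80.91/17.03) = 2.180.
With d_NH₃ + d_HBr = 207 cm, d_HBr = 207/(1 + 2.180) = 65.10 cm.
d_NH₃ = 207 − 65.10 = 141.9 cm.

141.9 cm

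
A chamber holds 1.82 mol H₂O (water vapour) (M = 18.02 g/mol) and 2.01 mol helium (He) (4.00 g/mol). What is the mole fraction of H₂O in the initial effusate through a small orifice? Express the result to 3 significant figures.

0.299

Rate_i ∝ x_i/√M_i (Graham's law weighted by mole fraction), so the effusate composition follows n_i/√M_i.
So x_H₂O in the escaping gas = (n_H₂O/√M_H₂O) / Σ(n_i/√M_i)
= (1.82/√18.02) / (1.82/√18.02 + 2.01/√4.00) = 0.4287/(0.4287 + 1.005) = 0.299.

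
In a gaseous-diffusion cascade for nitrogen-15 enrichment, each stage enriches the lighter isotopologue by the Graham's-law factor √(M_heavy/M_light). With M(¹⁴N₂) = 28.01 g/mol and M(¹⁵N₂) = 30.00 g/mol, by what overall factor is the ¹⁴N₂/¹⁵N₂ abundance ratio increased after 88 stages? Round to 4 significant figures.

The single-stage factor is √(M_heavy/M_light), so 88 stages give [√(30.00/28.01)]^88 = (30.00/28.01)^(88/2).
= 1.07105^44 = 20.49.

20.49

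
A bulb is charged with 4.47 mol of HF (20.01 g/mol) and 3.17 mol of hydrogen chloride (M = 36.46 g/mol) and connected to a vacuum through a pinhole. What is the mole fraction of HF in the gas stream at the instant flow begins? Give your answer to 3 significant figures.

Each component's effusion rate ∝ (its partial pressure)·(1/√M) ∝ n_i/√M_i.
Mole fraction of HF in the effusate = (n_HF/√M_HF) / (n_HF/√M_HF + n_HCl/√M_HCl)
= (4.47/√20.01) / (4.47/√20.01 + 3.17/√36.46) = 0.9993/(0.9993 + 0.5250) = 0.656.

0.656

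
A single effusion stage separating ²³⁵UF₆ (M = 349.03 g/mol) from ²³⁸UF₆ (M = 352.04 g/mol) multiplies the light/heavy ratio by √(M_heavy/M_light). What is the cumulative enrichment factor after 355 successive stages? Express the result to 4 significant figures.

After 355 stages the ratio has grown by (√(352.04/349.03))^355 = (352.04/349.03)^(355/2).
= 1.00862^(355/2) = 4.591.

4.591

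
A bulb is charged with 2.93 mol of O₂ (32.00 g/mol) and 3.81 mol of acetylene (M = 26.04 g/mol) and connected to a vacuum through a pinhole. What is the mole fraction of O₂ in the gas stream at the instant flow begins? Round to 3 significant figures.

0.410

The effusion rate of species i is ∝ p_i/√M_i ∝ n_i/√M_i.
Mole fraction of O₂ in the effusate = (n_O₂/√M_O₂) / (n_O₂/√M_O₂ + n_C₂H₂/√M_C₂H₂)
= (2.93/√32.00) / (2.93/√32.00 + 3.81/√26.04) = 0.5180/(0.5180 + 0.7466) = 0.410.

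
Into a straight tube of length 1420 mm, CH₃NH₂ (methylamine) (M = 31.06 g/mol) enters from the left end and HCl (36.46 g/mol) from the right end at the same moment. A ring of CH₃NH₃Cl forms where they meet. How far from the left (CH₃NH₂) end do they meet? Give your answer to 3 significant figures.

738 mm

In equal time, each gas travels a distance ∝ its rate ∝ 1/√M, so d_CH₃NH₂/d_HCl = √(M_HCl/M_CH₃NH₂) = √(36.46/31.06) = 1.083.
With d_CH₃NH₂ + d_HCl = 1420 mm, d_HCl = 1420/(1 + 1.083) = 681.6 mm.
d_CH₃NH₂ = 1420 − 681.6 = 738 mm.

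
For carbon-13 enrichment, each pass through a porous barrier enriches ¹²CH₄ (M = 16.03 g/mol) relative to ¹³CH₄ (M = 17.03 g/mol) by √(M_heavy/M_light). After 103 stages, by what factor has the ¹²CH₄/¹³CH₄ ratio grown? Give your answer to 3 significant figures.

22.6

Overall factor = α^103 with α = √(17.03/16.03), i.e. (17.03/16.03)^(103/2).
= 1.06238^(103/2) = 22.6.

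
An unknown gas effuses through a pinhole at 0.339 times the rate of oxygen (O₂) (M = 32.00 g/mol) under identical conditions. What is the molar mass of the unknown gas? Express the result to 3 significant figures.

278 g/mol

From Graham's law, rate_X/rate_O₂ = √(M_O₂/M_X).
0.339 = √(32.00/M_X)
M_X = 32.00 / 0.339² = 32.00 / 0.1149 = 278 g/mol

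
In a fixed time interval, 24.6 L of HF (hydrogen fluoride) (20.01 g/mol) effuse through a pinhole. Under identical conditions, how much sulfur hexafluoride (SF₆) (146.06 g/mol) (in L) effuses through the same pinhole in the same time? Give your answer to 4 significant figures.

Using Graham's law: rate_SF₆/rate_HF = √(M_HF/M_SF₆) = √(20.01/146.06) = √0.1370 = 0.3701.
So the volume for SF₆ is 24.6 × 0.3701 = 9.105 L.

9.105 L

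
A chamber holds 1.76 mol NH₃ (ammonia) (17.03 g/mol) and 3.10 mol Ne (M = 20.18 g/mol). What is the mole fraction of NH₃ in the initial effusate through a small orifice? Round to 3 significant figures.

Each component's effusion rate ∝ (its partial pressure)·(1/√M) ∝ n_i/√M_i.
Mole fraction of NH₃ in the effusate = (n_NH₃/√M_NH₃) / (n_NH₃/√M_NH₃ + n_Ne/√M_Ne)
= (1.76/√17.03) / (1.76/√17.03 + 3.10/√20.18) = 0.4265/(0.4265 + 0.6901) = 0.382.

0.382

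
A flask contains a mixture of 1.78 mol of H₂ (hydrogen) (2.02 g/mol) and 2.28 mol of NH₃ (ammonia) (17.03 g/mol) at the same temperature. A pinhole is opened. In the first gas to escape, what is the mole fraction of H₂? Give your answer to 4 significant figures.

0.6939

Rate_i ∝ x_i/√M_i (Graham's law weighted by mole fraction), so the effusate composition follows n_i/√M_i.
So x_H₂ in the escaping gas = (n_H₂/√M_H₂) / Σ(n_i/√M_i)
= (1.78/√2.02) / (1.78/√2.02 + 2.28/√17.03) = 1.252/(1.252 + 0.5525) = 0.6939.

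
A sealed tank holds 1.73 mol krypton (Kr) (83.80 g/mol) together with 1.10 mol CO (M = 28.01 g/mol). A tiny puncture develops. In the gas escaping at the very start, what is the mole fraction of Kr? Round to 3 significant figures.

0.476

The effusion rate of species i is ∝ p_i/√M_i ∝ n_i/√M_i.
Mole fraction of Kr in the effusate = (n_Kr/√M_Kr) / (n_Kr/√M_Kr + n_CO/√M_CO)
= (1.73/√83.80) / (1.73/√83.80 + 1.10/√28.01) = 0.1890/(0.1890 + 0.2078) = 0.476.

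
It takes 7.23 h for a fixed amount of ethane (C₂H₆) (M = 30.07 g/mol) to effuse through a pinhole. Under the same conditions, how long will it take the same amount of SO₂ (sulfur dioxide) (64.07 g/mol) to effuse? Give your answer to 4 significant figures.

By Graham's law, t_SO₂/t_C₂H₆ = √(M_SO₂/M_C₂H₆) = √(64.07/30.07) = √2.131 = 1.460.
So the time for SO₂ is 7.23 × 1.460 = 10.55 h.

10.55 h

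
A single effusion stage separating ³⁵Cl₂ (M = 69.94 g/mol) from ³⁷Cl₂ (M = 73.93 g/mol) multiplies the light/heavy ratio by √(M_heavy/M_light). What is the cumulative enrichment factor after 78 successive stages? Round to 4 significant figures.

Each stage multiplies the ratio by α = √(73.93/69.94), so after 78 stages the overall factor is α^78 = (73.93/69.94)^(78/2).
= 1.05705^39 = 8.704.

8.704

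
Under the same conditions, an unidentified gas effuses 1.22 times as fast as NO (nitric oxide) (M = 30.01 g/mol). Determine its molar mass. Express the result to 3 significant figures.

20.2 g/mol

By Graham's law, rate_X/rate_NO = √(M_NO/M_X).
1.22 = √(30.01/M_X)
M_X = 30.01 / 1.22² = 30.01 / 1.488 = 20.2 g/mol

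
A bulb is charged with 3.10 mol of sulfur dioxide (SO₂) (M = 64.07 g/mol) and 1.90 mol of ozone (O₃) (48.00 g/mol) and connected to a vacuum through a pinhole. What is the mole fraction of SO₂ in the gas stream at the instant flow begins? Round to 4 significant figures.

The effusion rate of species i is ∝ p_i/√M_i ∝ n_i/√M_i.
x_SO₂(eff) = (n_SO₂/√M_SO₂) / (n_SO₂/√M_SO₂ + n_O₃/√M_O₃)
= (3.10/√64.07) / (3.10/√64.07 + 1.90/√48.00) = 0.3873/(0.3873 + 0.2742) = 0.5854.

0.5854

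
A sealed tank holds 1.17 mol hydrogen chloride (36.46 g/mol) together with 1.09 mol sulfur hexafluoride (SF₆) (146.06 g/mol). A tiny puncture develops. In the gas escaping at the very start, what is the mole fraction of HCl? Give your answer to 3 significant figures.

0.682

Rate_i ∝ x_i/√M_i (Graham's law weighted by mole fraction), so the effusate composition follows n_i/√M_i.
Mole fraction of HCl in the effusate = (n_HCl/√M_HCl) / (n_HCl/√M_HCl + n_SF₆/√M_SF₆)
= (1.17/√36.46) / (1.17/√36.46 + 1.09/√146.06) = 0.1938/(0.1938 + 0.09019) = 0.682.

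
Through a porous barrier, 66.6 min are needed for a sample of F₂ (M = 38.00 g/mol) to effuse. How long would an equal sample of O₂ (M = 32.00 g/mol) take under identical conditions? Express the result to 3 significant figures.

61.1 min

By Graham's law, t_O₂/t_F₂ = √(M_O₂/M_F₂) = √(32.00/38.00) = √0.8421 = 0.9177.
So the time for O₂ is 66.6 × 0.9177 = 61.1 min.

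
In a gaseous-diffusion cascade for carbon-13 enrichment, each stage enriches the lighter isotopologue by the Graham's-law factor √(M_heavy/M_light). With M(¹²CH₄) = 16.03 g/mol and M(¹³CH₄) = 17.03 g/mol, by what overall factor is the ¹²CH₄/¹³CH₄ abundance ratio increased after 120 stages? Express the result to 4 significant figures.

The single-stage factor is √(M_heavy/M_light), so 120 stages give [√(17.03/16.03)]^120 = (17.03/16.03)^(120/2).
= 1.06238^60 = 37.75.

37.75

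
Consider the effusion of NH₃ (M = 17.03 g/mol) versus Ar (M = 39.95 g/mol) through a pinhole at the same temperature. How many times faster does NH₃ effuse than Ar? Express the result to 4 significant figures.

From Graham's law, rate_NH₃/rate_Ar = √(M_Ar/M_NH₃) = √(39.95/17.03) = √2.346 = 1.532.

1.532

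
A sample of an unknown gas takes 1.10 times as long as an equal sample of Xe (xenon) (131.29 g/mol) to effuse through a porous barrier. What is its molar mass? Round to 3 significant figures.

By Graham's law, t_X/t_Xe = √(M_X/M_Xe).
1.10 = √(M_X/131.29)
M_X = 131.29 × 1.10² = 131.29 × 1.210 = 159 g/mol

159 g/mol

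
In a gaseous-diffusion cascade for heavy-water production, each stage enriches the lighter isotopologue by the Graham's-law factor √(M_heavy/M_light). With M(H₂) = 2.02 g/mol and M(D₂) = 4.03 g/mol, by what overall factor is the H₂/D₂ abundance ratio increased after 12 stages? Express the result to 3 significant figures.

Overall factor = α^12 with α = √(4.03/2.02), i.e. (4.03/2.02)^(12/2).
= 1.99505^6 = 63.1.

63.1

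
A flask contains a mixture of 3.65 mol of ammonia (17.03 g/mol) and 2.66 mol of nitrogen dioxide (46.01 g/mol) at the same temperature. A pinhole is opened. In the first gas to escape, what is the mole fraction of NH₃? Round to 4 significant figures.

0.6928

Effusion rate of each component ∝ n_i/√M_i (partial pressure × 1/√M).
So x_NH₃ in the escaping gas = (n_NH₃/√M_NH₃) / Σ(n_i/√M_i)
= (3.65/√17.03) / (3.65/√17.03 + 2.66/√46.01) = 0.8845/(0.8845 + 0.3922) = 0.6928.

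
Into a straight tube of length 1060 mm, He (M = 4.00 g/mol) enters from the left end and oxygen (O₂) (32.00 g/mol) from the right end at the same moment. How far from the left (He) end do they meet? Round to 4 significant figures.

Distances travelled in equal time are proportional to diffusion rates, so d_He/d_O₂ = √(M_O₂/M_He) = √(32.00/4.00) = 2.828.
With d_He + d_O₂ = 1060 mm, d_O₂ = 1060/(1 + 2.828) = 276.9 mm.
d_He = 1060 − 276.9 = 783.1 mm.

783.1 mm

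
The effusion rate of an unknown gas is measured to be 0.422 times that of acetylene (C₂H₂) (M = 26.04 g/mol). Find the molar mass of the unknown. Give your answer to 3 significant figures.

146 g/mol

From Graham's law, rate_X/rate_C₂H₂ = √(M_C₂H₂/M_X).
0.422 = √(26.04/M_X)
M_X = 26.04 / 0.422² = 26.04 / 0.1781 = 146 g/mol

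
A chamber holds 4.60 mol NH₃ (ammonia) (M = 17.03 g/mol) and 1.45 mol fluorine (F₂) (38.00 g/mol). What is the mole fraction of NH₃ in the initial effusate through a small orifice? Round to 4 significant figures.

0.8257

Each component's effusion rate ∝ (its partial pressure)·(1/√M) ∝ n_i/√M_i.
x_NH₃(eff) = (n_NH₃/√M_NH₃) / (n_NH₃/√M_NH₃ + n_F₂/√M_F₂)
= (4.60/√17.03) / (4.60/√17.03 + 1.45/√38.00) = 1.115/(1.115 + 0.2352) = 0.8257.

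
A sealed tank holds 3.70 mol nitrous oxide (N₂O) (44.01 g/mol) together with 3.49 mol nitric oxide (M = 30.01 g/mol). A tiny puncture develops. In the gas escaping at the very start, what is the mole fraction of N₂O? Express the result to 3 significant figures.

Each component's effusion rate ∝ (its partial pressure)·(1/√M) ∝ n_i/√M_i.
x_N₂O(eff) = (n_N₂O/√M_N₂O) / (n_N₂O/√M_N₂O + n_NO/√M_NO)
= (3.70/√44.01) / (3.70/√44.01 + 3.49/√30.01) = 0.5577/(0.5577 + 0.6371) = 0.467.

0.467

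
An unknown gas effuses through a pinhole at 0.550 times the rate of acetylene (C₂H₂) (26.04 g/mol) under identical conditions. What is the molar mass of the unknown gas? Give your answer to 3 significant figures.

Using Graham's law: rate_X/rate_C₂H₂ = √(M_C₂H₂/M_X).
0.550 = √(26.04/M_X)
M_X = 26.04 / 0.550² = 26.04 / 0.3025 = 86.1 g/mol

86.1 g/mol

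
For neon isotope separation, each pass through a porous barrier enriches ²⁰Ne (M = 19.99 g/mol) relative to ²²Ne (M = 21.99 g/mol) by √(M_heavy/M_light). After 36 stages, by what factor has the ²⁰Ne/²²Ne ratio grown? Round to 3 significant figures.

5.56

Overall factor = α^36 with α = √(21.99/19.99), i.e. (21.99/19.99)^(36/2).
= 1.10005^18 = 5.56.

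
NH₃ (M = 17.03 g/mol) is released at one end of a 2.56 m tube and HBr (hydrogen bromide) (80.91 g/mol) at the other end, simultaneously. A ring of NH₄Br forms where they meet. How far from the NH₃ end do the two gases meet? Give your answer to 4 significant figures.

Graham's law gives d_NH₃/d_HBr = rate_NH₃/rate_HBr = √(M_HBr/M_NH₃) = √(80.91/17.03) = 2.180.
With d_NH₃ + d_HBr = 2.56 m, d_HBr = 2.56/(1 + 2.180) = 0.8051 m.
d_NH₃ = 2.56 − 0.8051 = 1.755 m.

1.755 m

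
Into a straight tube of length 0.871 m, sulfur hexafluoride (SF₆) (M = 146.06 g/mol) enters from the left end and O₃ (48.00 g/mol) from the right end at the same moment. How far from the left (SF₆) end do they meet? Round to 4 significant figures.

0.3174 m

Graham's law gives d_SF₆/d_O₃ = rate_SF₆/rate_O₃ = √(M_O₃/M_SF₆) = √(48.00/146.06) = 0.5733.
With d_SF₆ + d_O₃ = 0.871 m, d_O₃ = 0.871/(1 + 0.5733) = 0.5536 m.
d_SF₆ = 0.871 − 0.5536 = 0.3174 m.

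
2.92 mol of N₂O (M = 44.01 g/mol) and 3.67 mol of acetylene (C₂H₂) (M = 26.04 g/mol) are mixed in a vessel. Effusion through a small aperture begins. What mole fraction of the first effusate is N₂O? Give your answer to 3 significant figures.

The effusion rate of species i is ∝ p_i/√M_i ∝ n_i/√M_i.
x_N₂O(eff) = (n_N₂O/√M_N₂O) / (n_N₂O/√M_N₂O + n_C₂H₂/√M_C₂H₂)
= (2.92/√44.01) / (2.92/√44.01 + 3.67/√26.04) = 0.4402/(0.4402 + 0.7192) = 0.380.

0.380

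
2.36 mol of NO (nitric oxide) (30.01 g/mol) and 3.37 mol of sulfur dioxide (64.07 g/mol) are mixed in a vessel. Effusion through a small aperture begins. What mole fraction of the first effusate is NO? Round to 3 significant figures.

0.506

The effusion rate of species i is ∝ p_i/√M_i ∝ n_i/√M_i.
So x_NO in the escaping gas = (n_NO/√M_NO) / Σ(n_i/√M_i)
= (2.36/√30.01) / (2.36/√30.01 + 3.37/√64.07) = 0.4308/(0.4308 + 0.4210) = 0.506.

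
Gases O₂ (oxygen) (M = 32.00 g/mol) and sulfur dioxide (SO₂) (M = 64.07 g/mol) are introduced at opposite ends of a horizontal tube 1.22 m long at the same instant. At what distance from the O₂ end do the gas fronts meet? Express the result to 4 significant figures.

Graham's law gives d_O₂/d_SO₂ = rate_O₂/rate_SO₂ = √(M_SO₂/M_O₂) = √(64.07/32.00) = 1.415.
With d_O₂ + d_SO₂ = 1.22 m, d_SO₂ = 1.22/(1 + 1.415) = 0.5052 m.
d_O₂ = 1.22 − 0.5052 = 0.7148 m.

0.7148 m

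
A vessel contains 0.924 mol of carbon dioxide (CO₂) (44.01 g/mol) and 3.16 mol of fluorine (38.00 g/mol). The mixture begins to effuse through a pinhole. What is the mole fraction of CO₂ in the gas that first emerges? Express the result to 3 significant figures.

0.214

The effusion rate of species i is ∝ p_i/√M_i ∝ n_i/√M_i.
So x_CO₂ in the escaping gas = (n_CO₂/√M_CO₂) / Σ(n_i/√M_i)
= (0.924/√44.01) / (0.924/√44.01 + 3.16/√38.00) = 0.1393/(0.1393 + 0.5126) = 0.214.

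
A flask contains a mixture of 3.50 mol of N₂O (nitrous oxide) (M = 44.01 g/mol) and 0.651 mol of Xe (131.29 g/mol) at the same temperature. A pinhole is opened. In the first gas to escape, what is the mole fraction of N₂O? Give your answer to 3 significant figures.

0.903

Rate_i ∝ x_i/√M_i (Graham's law weighted by mole fraction), so the effusate composition follows n_i/√M_i.
So x_N₂O in the escaping gas = (n_N₂O/√M_N₂O) / Σ(n_i/√M_i)
= (3.50/√44.01) / (3.50/√44.01 + 0.651/√131.29) = 0.5276/(0.5276 + 0.05682) = 0.903.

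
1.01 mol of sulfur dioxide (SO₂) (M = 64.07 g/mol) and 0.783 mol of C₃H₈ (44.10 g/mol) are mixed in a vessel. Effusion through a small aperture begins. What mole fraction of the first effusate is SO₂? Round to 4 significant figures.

The effusion rate of species i is ∝ p_i/√M_i ∝ n_i/√M_i.
So x_SO₂ in the escaping gas = (n_SO₂/√M_SO₂) / Σ(n_i/√M_i)
= (1.01/√64.07) / (1.01/√64.07 + 0.783/√44.10) = 0.1262/(0.1262 + 0.1179) = 0.5169.

0.5169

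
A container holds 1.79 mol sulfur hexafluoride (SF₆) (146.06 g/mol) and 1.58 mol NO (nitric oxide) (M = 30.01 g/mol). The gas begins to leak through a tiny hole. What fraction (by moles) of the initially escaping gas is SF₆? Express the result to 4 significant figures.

0.3393

The effusion rate of species i is ∝ p_i/√M_i ∝ n_i/√M_i.
So x_SF₆ in the escaping gas = (n_SF₆/√M_SF₆) / Σ(n_i/√M_i)
= (1.79/√146.06) / (1.79/√146.06 + 1.58/√30.01) = 0.1481/(0.1481 + 0.2884) = 0.3393.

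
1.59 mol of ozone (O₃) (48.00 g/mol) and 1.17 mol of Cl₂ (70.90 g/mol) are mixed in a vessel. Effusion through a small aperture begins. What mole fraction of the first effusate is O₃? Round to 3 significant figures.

0.623

Rate_i ∝ x_i/√M_i (Graham's law weighted by mole fraction), so the effusate composition follows n_i/√M_i.
So x_O₃ in the escaping gas = (n_O₃/√M_O₃) / Σ(n_i/√M_i)
= (1.59/√48.00) / (1.59/√48.00 + 1.17/√70.90) = 0.2295/(0.2295 + 0.1390) = 0.623.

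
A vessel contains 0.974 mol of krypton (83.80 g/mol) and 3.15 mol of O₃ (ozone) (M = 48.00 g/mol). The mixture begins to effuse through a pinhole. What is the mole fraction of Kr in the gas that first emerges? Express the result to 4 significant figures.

0.1896

Rate_i ∝ x_i/√M_i (Graham's law weighted by mole fraction), so the effusate composition follows n_i/√M_i.
Mole fraction of Kr in the effusate = (n_Kr/√M_Kr) / (n_Kr/√M_Kr + n_O₃/√M_O₃)
= (0.974/√83.80) / (0.974/√83.80 + 3.15/√48.00) = 0.1064/(0.1064 + 0.4547) = 0.1896.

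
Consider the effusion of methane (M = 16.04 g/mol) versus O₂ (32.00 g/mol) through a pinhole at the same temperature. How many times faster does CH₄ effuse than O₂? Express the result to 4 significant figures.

1.412

Graham's law gives rate_CH₄/rate_O₂ = √(M_O₂/M_CH₄) = √(32.00/16.04) = √1.995 = 1.412.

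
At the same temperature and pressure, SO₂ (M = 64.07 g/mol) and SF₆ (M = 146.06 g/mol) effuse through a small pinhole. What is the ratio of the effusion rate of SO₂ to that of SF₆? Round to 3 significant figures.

1.51

Graham's law gives rate_SO₂/rate_SF₆ = √(M_SF₆/M_SO₂) = √(146.06/64.07) = √2.280 = 1.51.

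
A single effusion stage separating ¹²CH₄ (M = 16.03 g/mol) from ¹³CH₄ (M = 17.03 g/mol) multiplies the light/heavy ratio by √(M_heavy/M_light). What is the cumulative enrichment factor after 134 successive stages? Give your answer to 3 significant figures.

The single-stage factor is √(M_heavy/M_light), so 134 stages give [√(17.03/16.03)]^134 = (17.03/16.03)^(134/2).
= 1.06238^67 = 57.7.

57.7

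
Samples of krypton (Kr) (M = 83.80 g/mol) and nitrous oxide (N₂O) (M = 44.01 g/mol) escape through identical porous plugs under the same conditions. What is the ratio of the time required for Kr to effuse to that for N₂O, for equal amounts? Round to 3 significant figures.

Using Graham's law: t_Kr/t_N₂O = √(M_Kr/M_N₂O) = √(83.80/44.01) = √1.904 = 1.38.

1.38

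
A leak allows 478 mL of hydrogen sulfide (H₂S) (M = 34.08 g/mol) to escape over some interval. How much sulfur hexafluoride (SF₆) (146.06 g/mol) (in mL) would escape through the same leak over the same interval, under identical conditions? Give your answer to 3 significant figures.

231 mL

By Graham's law, rate_SF₆/rate_H₂S = √(M_H₂S/M_SF₆) = √(34.08/146.06) = √0.2333 = 0.4830.
So the volume for SF₆ is 478 × 0.4830 = 231 mL.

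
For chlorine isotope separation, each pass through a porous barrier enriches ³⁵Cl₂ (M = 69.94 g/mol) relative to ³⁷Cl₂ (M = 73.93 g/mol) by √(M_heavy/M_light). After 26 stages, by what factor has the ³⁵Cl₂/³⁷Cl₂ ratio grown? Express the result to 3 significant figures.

Each stage multiplies the ratio by α = √(73.93/69.94), so after 26 stages the overall factor is α^26 = (73.93/69.94)^(26/2).
= 1.05705^13 = 2.06.

2.06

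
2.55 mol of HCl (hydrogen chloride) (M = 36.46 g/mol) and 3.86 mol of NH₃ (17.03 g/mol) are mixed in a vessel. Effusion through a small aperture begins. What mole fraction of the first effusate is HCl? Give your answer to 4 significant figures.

Each component's effusion rate ∝ (its partial pressure)·(1/√M) ∝ n_i/√M_i.
x_HCl(eff) = (n_HCl/√M_HCl) / (n_HCl/√M_HCl + n_NH₃/√M_NH₃)
= (2.55/√36.46) / (2.55/√36.46 + 3.86/√17.03) = 0.4223/(0.4223 + 0.9354) = 0.3111.

0.3111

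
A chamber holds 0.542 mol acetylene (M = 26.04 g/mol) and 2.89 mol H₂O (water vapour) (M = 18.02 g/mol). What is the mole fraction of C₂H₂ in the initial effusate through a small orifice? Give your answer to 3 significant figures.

0.135

The effusion rate of species i is ∝ p_i/√M_i ∝ n_i/√M_i.
Mole fraction of C₂H₂ in the effusate = (n_C₂H₂/√M_C₂H₂) / (n_C₂H₂/√M_C₂H₂ + n_H₂O/√M_H₂O)
= (0.542/√26.04) / (0.542/√26.04 + 2.89/√18.02) = 0.1062/(0.1062 + 0.6808) = 0.135.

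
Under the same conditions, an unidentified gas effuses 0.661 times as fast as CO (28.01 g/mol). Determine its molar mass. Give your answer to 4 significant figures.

By Graham's law, rate_X/rate_CO = √(M_CO/M_X).
0.661 = √(28.01/M_X)
M_X = 28.01 / 0.661² = 28.01 / 0.4369 = 64.11 g/mol

64.11 g/mol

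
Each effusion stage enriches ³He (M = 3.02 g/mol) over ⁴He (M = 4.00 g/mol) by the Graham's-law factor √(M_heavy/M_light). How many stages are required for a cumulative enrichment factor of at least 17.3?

Single-stage factor α = √(4.00/3.02), so ln α = ½ ln(1.32450) = 0.1405.
Need α^N ≥ 17.3 ⇒ N ≥ ln(17.3) / ln α = 2.851 / 0.1405 = 20.29.
Rounding up, N = 21 stages.

21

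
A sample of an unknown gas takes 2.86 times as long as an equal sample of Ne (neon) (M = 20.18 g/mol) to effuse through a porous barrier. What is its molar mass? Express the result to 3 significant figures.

165 g/mol

From Graham's law, t_X/t_Ne = √(M_X/M_Ne).
2.86 = √(M_X/20.18)
M_X = 20.18 × 2.86² = 20.18 × 8.180 = 165 g/mol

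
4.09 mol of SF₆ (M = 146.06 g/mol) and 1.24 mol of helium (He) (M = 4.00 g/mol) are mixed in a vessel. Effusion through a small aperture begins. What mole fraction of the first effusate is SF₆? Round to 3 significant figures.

0.353

Each component's effusion rate ∝ (its partial pressure)·(1/√M) ∝ n_i/√M_i.
x_SF₆(eff) = (n_SF₆/√M_SF₆) / (n_SF₆/√M_SF₆ + n_He/√M_He)
= (4.09/√146.06) / (4.09/√146.06 + 1.24/√4.00) = 0.3384/(0.3384 + 0.6200) = 0.353.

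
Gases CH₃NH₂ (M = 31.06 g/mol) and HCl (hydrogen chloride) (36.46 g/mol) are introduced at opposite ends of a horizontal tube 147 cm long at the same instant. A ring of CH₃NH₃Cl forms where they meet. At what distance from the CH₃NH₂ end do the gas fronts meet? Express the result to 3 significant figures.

Graham's law gives d_CH₃NH₂/d_HCl = rate_CH₃NH₂/rate_HCl = √(M_HCl/M_CH₃NH₂) = √(36.46/31.06) = 1.083.
With d_CH₃NH₂ + d_HCl = 147 cm, d_HCl = 147/(1 + 1.083) = 70.56 cm.
d_CH₃NH₂ = 147 − 70.56 = 76.4 cm.

76.4 cm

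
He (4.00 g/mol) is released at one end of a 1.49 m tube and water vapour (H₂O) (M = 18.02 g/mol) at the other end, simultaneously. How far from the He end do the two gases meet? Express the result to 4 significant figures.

1.013 m

The fronts meet when d_He + d_H₂O = L with d_He/d_H₂O = √(M_H₂O/M_He) (Graham's law). Here √(M_H₂O/M_He) = √(18.02/4.00) = 2.122.
With d_He + d_H₂O = 1.49 m, d_H₂O = 1.49/(1 + 2.122) = 0.4772 m.
d_He = 1.49 − 0.4772 = 1.013 m.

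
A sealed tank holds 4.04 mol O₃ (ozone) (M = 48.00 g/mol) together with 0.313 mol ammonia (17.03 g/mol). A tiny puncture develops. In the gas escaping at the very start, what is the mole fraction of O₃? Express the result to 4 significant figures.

Effusion rate of each component ∝ n_i/√M_i (partial pressure × 1/√M).
x_O₃(eff) = (n_O₃/√M_O₃) / (n_O₃/√M_O₃ + n_NH₃/√M_NH₃)
= (4.04/√48.00) / (4.04/√48.00 + 0.313/√17.03) = 0.5831/(0.5831 + 0.07585) = 0.8849.

0.8849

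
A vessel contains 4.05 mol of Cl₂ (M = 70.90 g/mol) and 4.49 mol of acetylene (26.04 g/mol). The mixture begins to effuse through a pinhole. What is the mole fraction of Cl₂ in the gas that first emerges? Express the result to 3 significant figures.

0.353

The effusion rate of species i is ∝ p_i/√M_i ∝ n_i/√M_i.
Mole fraction of Cl₂ in the effusate = (n_Cl₂/√M_Cl₂) / (n_Cl₂/√M_Cl₂ + n_C₂H₂/√M_C₂H₂)
= (4.05/√70.90) / (4.05/√70.90 + 4.49/√26.04) = 0.4810/(0.4810 + 0.8799) = 0.353.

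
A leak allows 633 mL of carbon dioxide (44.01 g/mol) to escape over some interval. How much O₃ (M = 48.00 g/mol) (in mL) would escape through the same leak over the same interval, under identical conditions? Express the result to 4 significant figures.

606.1 mL

Using Graham's law: rate_O₃/rate_CO₂ = √(M_CO₂/M_O₃) = √(44.01/48.00) = √0.9169 = 0.9575.
So the volume for O₃ is 633 × 0.9575 = 606.1 mL.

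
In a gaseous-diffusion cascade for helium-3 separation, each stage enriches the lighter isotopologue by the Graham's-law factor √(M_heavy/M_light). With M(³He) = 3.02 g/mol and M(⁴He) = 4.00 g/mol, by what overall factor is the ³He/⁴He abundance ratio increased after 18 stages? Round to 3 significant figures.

The single-stage factor is √(M_heavy/M_light), so 18 stages give [√(4.00/3.02)]^18 = (4.00/3.02)^(18/2).
= 1.32450^9 = 12.5.

12.5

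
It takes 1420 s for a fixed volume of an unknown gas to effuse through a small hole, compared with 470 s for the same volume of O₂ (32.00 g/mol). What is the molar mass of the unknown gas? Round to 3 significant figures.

From Graham's law, t_X/t_O₂ = √(M_X/M_O₂).
1420/470 = 3.021 = √(M_X/32.00)
M_X = 32.00 × 3.021² = 32.00 × 9.128 = 292 g/mol

292 g/mol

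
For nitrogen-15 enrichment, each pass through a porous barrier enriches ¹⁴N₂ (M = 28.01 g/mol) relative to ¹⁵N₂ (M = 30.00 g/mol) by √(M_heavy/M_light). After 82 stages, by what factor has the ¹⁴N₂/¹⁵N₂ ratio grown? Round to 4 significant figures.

16.68

Overall factor = α^82 with α = √(30.00/28.01), i.e. (30.00/28.01)^(82/2).
= 1.07105^41 = 16.68.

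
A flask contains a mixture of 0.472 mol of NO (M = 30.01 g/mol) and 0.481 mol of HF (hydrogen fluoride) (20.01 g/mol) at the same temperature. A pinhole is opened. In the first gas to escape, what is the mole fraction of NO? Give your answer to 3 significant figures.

0.445

Effusion rate of each component ∝ n_i/√M_i (partial pressure × 1/√M).
So x_NO in the escaping gas = (n_NO/√M_NO) / Σ(n_i/√M_i)
= (0.472/√30.01) / (0.472/√30.01 + 0.481/√20.01) = 0.08616/(0.08616 + 0.1075) = 0.445.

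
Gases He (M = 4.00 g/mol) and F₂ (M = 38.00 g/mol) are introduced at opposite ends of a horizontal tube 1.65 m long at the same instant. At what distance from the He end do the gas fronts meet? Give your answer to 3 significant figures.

1.25 m

Graham's law gives d_He/d_F₂ = rate_He/rate_F₂ = √(M_F₂/M_He) = √(38.00/4.00) = 3.082.
With d_He + d_F₂ = 1.65 m, d_F₂ = 1.65/(1 + 3.082) = 0.4042 m.
d_He = 1.65 − 0.4042 = 1.25 m.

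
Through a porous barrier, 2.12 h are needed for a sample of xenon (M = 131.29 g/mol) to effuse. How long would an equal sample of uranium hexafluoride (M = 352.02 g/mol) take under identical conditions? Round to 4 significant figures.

3.471 h

Using Graham's law: t_UF₆/t_Xe = √(M_UF₆/M_Xe) = √(352.02/131.29) = √2.681 = 1.637.
So the time for UF₆ is 2.12 × 1.637 = 3.471 h.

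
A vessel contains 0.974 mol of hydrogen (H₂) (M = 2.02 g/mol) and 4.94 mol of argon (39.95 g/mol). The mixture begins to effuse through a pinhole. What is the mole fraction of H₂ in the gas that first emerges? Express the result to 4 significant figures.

0.4672

Rate_i ∝ x_i/√M_i (Graham's law weighted by mole fraction), so the effusate composition follows n_i/√M_i.
So x_H₂ in the escaping gas = (n_H₂/√M_H₂) / Σ(n_i/√M_i)
= (0.974/√2.02) / (0.974/√2.02 + 4.94/√39.95) = 0.6853/(0.6853 + 0.7816) = 0.4672.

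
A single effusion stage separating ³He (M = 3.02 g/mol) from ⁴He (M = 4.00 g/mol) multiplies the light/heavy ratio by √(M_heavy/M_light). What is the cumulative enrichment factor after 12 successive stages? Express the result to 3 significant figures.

5.40

The single-stage factor is √(M_heavy/M_light), so 12 stages give [√(4.00/3.02)]^12 = (4.00/3.02)^(12/2).
= 1.32450^6 = 5.40.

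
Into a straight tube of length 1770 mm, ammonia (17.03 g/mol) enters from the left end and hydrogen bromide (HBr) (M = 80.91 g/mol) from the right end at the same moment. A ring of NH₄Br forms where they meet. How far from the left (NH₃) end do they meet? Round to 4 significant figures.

1213 mm

In equal time, each gas travels a distance ∝ its rate ∝ 1/√M, so d_NH₃/d_HBr = √(M_HBr/M_NH₃) = √(80.91/17.03) = 2.180.
With d_NH₃ + d_HBr = 1770 mm, d_HBr = 1770/(1 + 2.180) = 556.7 mm.
d_NH₃ = 1770 − 556.7 = 1213 mm.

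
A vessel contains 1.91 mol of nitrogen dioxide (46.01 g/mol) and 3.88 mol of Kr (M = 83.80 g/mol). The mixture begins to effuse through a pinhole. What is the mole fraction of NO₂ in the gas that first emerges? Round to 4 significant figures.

0.3992

The effusion rate of species i is ∝ p_i/√M_i ∝ n_i/√M_i.
x_NO₂(eff) = (n_NO₂/√M_NO₂) / (n_NO₂/√M_NO₂ + n_Kr/√M_Kr)
= (1.91/√46.01) / (1.91/√46.01 + 3.88/√83.80) = 0.2816/(0.2816 + 0.4238) = 0.3992.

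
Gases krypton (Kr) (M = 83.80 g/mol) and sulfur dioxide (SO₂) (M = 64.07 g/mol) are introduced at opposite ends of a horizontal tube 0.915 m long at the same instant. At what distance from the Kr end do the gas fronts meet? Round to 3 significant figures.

0.427 m

In equal time, each gas travels a distance ∝ its rate ∝ 1/√M, so d_Kr/d_SO₂ = √(M_SO₂/M_Kr) = √(64.07/83.80) = 0.8744.
With d_Kr + d_SO₂ = 0.915 m, d_SO₂ = 0.915/(1 + 0.8744) = 0.4882 m.
d_Kr = 0.915 − 0.4882 = 0.427 m.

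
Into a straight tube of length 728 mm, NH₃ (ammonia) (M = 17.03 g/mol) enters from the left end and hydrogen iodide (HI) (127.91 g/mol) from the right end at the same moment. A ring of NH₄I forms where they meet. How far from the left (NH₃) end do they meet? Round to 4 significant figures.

The fronts meet when d_NH₃ + d_HI = L with d_NH₃/d_HI = √(M_HI/M_NH₃) (Graham's law). Here √(M_HI/M_NH₃) = √(127.91/17.03) = 2.741.
With d_NH₃ + d_HI = 728 mm, d_HI = 728/(1 + 2.741) = 194.6 mm.
d_NH₃ = 728 − 194.6 = 533.4 mm.

533.4 mm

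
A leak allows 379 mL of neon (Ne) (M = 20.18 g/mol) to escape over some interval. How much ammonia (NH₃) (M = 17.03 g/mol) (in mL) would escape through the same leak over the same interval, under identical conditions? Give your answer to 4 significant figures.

Using Graham's law: rate_NH₃/rate_Ne = √(M_Ne/M_NH₃) = √(20.18/17.03) = √1.185 = 1.089.
So the volume for NH₃ is 379 × 1.089 = 412.6 mL.

412.6 mL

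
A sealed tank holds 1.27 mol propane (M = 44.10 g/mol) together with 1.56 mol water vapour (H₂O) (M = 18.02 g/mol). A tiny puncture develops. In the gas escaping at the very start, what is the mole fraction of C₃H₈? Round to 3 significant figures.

0.342

Effusion rate of each component ∝ n_i/√M_i (partial pressure × 1/√M).
x_C₃H₈(eff) = (n_C₃H₈/√M_C₃H₈) / (n_C₃H₈/√M_C₃H₈ + n_H₂O/√M_H₂O)
= (1.27/√44.10) / (1.27/√44.10 + 1.56/√18.02) = 0.1912/(0.1912 + 0.3675) = 0.342.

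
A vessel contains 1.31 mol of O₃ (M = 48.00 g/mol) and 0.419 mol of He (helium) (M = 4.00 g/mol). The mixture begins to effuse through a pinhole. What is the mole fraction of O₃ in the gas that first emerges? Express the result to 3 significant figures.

0.474

Each component's effusion rate ∝ (its partial pressure)·(1/√M) ∝ n_i/√M_i.
x_O₃(eff) = (n_O₃/√M_O₃) / (n_O₃/√M_O₃ + n_He/√M_He)
= (1.31/√48.00) / (1.31/√48.00 + 0.419/√4.00) = 0.1891/(0.1891 + 0.2095) = 0.474.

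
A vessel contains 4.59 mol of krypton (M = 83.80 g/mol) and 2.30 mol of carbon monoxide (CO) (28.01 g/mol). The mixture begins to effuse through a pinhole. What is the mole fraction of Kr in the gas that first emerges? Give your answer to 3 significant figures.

Effusion rate of each component ∝ n_i/√M_i (partial pressure × 1/√M).
So x_Kr in the escaping gas = (n_Kr/√M_Kr) / Σ(n_i/√M_i)
= (4.59/√83.80) / (4.59/√83.80 + 2.30/√28.01) = 0.5014/(0.5014 + 0.4346) = 0.536.

0.536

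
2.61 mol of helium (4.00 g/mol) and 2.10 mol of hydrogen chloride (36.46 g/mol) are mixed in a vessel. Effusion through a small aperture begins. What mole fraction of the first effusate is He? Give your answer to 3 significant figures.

Rate_i ∝ x_i/√M_i (Graham's law weighted by mole fraction), so the effusate composition follows n_i/√M_i.
So x_He in the escaping gas = (n_He/√M_He) / Σ(n_i/√M_i)
= (2.61/√4.00) / (2.61/√4.00 + 2.10/√36.46) = 1.305/(1.305 + 0.3478) = 0.790.

0.790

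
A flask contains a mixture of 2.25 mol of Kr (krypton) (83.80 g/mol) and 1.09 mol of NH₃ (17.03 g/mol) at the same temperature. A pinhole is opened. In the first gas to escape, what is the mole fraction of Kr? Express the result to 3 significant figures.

Effusion rate of each component ∝ n_i/√M_i (partial pressure × 1/√M).
x_Kr(eff) = (n_Kr/√M_Kr) / (n_Kr/√M_Kr + n_NH₃/√M_NH₃)
= (2.25/√83.80) / (2.25/√83.80 + 1.09/√17.03) = 0.2458/(0.2458 + 0.2641) = 0.482.

0.482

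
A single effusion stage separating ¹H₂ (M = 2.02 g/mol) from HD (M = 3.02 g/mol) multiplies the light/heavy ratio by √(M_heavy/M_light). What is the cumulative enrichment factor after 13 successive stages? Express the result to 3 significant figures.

13.7

Each stage multiplies the ratio by α = √(3.02/2.02), so after 13 stages the overall factor is α^13 = (3.02/2.02)^(13/2).
= 1.49505^(13/2) = 13.7.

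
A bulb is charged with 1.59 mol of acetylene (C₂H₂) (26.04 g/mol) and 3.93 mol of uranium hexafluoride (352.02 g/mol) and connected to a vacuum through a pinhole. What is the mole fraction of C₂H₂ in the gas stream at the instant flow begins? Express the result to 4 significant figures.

0.5980

Rate_i ∝ x_i/√M_i (Graham's law weighted by mole fraction), so the effusate composition follows n_i/√M_i.
x_C₂H₂(eff) = (n_C₂H₂/√M_C₂H₂) / (n_C₂H₂/√M_C₂H₂ + n_UF₆/√M_UF₆)
= (1.59/√26.04) / (1.59/√26.04 + 3.93/√352.02) = 0.3116/(0.3116 + 0.2095) = 0.5980.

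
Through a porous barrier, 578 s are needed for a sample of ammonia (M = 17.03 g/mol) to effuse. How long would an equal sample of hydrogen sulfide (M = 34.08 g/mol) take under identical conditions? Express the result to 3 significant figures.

By Graham's law, t_H₂S/t_NH₃ = √(M_H₂S/M_NH₃) = √(34.08/17.03) = √2.001 = 1.415.
So the time for H₂S is 578 × 1.415 = 818 s.

818 s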